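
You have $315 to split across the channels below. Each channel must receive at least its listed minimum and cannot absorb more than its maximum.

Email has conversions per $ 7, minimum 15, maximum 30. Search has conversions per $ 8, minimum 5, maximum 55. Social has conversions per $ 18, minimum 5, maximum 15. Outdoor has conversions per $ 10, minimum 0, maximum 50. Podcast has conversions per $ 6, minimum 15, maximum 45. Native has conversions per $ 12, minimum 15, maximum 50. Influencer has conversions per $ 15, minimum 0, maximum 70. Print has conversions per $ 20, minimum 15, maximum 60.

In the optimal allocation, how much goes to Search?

Meeting every minimum uses 15+5+5+0+15+15+0+15 = 70 $, leaving 245.
Order the channels by conversions per $: Print 20 > Social 18 > Influencer 15 > Native 12 > Outdoor 10 > Search 8 > Email 7 > Podcast 6.
Print: +45 to 60 (cap) — 200 left.
Social: +10 to 15 (cap) — 190 left.
Give Influencer 70 more to hit its cap of 70 — 120 left.
Native takes 35 more to reach its cap of 50 — 85 left.
Give Outdoor 50 more to hit its cap of 50 — 35 left.
Search has room for 50 more but only 35 remain, so it gets 40.

40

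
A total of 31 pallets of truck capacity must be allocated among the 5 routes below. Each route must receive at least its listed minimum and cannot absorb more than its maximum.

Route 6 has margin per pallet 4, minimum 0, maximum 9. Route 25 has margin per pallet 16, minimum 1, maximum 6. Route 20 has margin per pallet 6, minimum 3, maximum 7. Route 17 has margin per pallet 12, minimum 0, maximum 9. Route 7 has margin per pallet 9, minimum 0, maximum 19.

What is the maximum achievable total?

339

Meeting every minimum uses 0+1+3+0+0 = 4 pallets, leaving 27.
Highest margin per pallet first: Route 25 16 > Route 17 12 > Route 7 9 > Route 20 6 > Route 6 4.
Give Route 25 5 more to hit its cap of 6 — 22 left.
Route 17 takes 9 more to reach its cap of 9 — 13 left.
Only 13 left; Route 7 takes them to reach 13.
Total = 16×6 + 6×3 + 12×9 + 9×13 = 339.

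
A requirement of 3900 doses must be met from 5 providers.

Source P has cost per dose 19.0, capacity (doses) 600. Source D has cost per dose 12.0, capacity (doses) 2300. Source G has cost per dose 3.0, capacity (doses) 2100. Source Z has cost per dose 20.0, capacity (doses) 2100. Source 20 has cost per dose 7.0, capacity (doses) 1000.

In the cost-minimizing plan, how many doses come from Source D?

800

Use providers in increasing cost order.
Source G (3.0): use full 2100 — 1800 doses to go.
Take 1000 from Source 20 at 7.0 — need 800 more.
Source D at 12.0: take 800 of its 2300 — requirement met.
Source P, Source Z: unused.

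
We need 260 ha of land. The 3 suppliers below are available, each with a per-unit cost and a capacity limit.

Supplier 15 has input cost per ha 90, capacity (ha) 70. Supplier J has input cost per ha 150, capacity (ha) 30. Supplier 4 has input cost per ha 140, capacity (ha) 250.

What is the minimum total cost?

Fill from the cheapest supplier first.
Take 70 from Supplier 15 at 90 — need 190 more.
Supplier 4 (140): take the remaining 190 — done.
Supplier J: unused.
Cost = 70×90 + 190×140 = 32900.

32900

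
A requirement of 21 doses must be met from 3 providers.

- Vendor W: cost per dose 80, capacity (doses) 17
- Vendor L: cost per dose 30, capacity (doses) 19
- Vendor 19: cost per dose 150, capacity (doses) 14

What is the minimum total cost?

Use providers in increasing cost order.
Vendor L at 30: take all 19 doses — 2 still needed.
Take 2 from Vendor W at 80 to finish.
Vendor 19: unused.
Cost = 19×30 + 2×80 = 730.

730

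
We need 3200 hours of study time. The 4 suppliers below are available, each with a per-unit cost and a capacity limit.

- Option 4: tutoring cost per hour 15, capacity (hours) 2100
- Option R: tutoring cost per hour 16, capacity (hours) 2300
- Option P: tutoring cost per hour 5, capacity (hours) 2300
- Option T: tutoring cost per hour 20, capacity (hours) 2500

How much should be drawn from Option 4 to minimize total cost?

900

Use suppliers in increasing cost order.
Option P (5): use full 2300 — 900 hours to go.
Option 4 (15): take the remaining 900 — done.
Option R, Option T: unused.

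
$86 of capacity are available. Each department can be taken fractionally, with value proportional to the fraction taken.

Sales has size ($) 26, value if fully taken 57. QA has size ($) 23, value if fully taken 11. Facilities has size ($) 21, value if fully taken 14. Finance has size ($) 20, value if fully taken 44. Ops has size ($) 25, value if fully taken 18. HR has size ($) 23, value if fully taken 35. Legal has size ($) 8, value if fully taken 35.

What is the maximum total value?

177.48

Sort by value density: Legal 35/8≈4.38, Finance 44/20≈2.2, Sales 57/26≈2.19, HR 35/23≈1.52, Ops 18/25≈0.72, Facilities 14/21≈0.667, QA 11/23≈0.478.
Take all of Legal (8 $, value 35) — 78 $ left.
All 20 $ of Finance fit (value 44) — 58 remain.
Take all of Sales (26 $, value 57) — 32 $ left.
Take all of HR (23 $, value 35) — 9 $ left.
Only 9 $ remain; take 9/25 of Ops for value 18×9/25 = 6.48.
Total value = 177.48.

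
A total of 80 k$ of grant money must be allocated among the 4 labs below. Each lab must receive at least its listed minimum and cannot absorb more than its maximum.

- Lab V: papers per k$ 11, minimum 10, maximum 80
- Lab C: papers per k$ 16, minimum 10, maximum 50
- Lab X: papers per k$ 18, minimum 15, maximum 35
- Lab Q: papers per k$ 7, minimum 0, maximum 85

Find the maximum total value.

Meeting every minimum uses 10+10+15+0 = 35 k$, leaving 45.
Rank by papers per k$: Lab X 18 > Lab C 16 > Lab V 11 > Lab Q 7.
Give Lab X 20 more to hit its cap of 35 → 25 left.
Lab C has room for 40 more but only 25 remain, so it gets 35.
Total = 11×10 + 16×35 + 18×35 = 1300.

1300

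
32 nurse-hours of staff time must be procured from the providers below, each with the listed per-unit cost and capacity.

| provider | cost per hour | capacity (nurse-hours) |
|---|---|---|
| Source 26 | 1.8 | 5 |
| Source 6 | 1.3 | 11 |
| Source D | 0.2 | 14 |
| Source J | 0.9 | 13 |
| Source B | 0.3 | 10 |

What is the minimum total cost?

Fill from the cheapest provider first.
Take 14 from Source D at 0.2 — need 18 more.
Take 10 from Source B at 0.3 — need 8 more.
Source J at 0.9: take 8 of its 13 — requirement met.
Source 6, Source 26: unused.
Cost = 14×0.2 + 10×0.3 + 8×0.9 = 13.

13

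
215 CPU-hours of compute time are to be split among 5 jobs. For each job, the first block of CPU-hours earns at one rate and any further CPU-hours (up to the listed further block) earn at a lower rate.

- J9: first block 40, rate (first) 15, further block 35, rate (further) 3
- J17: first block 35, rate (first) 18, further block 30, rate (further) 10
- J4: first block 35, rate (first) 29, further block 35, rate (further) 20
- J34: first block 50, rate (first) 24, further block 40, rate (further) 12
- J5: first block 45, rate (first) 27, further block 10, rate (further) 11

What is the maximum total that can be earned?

Treat each block as its own option and order by rate: J4/first 29 > J5/first 27 > J34/first 24 > J4/second 20 > J17/first 18 > J9/first 15 > J34/second 12 > J5/second 11 > J17/second 10 > J9/second 3.
J4/first (29): +35 ; 180 left.
J5/first (27): +45 ; 135 left.
J34/first (24): +50 ; 85 left.
J4 second at 20: fill all 35 ; 50 left.
J17 first at 18: fill all 35 ; 15 left.
J9/first: +15 of 40 at 15; pool empty.
Total = 29×35 + 27×45 + 24×50 + 20×35 + 18×35 + 15×15 = 4985.

4985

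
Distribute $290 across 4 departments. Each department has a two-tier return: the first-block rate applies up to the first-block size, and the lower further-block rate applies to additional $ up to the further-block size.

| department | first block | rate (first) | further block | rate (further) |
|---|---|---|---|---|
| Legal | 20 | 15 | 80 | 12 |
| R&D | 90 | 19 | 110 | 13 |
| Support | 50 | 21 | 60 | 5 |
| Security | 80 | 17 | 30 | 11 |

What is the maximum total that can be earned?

5070

Treat each block as its own option and order by rate: Support/first 21 > R&D/first 19 > Security/first 17 > Legal/first 15 > R&D/second 13 > Legal/second 12 > Security/second 11 > Support/second 5.
Support/first (21): +50 ; 240 left.
R&D/first (19): +90 ; 150 left.
Security first at 17: fill all 80 ; 70 left.
Legal/first (15): +20 ; 50 left.
50 remain; put them into R&D second at 13.
Total = 21×50 + 19×90 + 17×80 + 15×20 + 13×50 = 5070.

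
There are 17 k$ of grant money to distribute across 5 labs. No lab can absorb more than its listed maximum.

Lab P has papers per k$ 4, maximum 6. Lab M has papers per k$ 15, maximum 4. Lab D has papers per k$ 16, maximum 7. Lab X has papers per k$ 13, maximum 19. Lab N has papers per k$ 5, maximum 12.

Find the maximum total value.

Rank by papers per k$: Lab D 16 > Lab M 15 > Lab X 13 > Lab N 5 > Lab P 4.
Give Lab D 7 to hit its cap of 7 ; 10 left.
Lab M: +4 to 4 (cap) ; 6 left.
Lab X has room for 19 but only 6 remain, so it gets 6.
Total = 15×4 + 16×7 + 13×6 = 250.

250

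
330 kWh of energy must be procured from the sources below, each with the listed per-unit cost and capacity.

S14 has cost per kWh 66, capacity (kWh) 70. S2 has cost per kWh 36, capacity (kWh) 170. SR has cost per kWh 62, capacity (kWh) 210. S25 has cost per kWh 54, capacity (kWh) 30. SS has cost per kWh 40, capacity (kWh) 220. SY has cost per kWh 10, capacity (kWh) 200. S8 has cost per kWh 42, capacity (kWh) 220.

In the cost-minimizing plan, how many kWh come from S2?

130

Cheapest first:
Take 200 from SY at 10 — need 130 more.
S2 at 36: take 130 of its 170 — requirement met.
SS, S8, S25, SR, S14: unused.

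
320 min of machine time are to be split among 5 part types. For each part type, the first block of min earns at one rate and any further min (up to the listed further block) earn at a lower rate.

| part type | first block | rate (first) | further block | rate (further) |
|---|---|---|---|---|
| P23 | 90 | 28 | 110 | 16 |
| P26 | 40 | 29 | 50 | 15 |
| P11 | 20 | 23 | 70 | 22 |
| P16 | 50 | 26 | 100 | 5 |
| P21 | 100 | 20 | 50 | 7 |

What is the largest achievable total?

Order all 10 blocks by rate: P26/first 29 > P23/first 28 > P16/first 26 > P11/first 23 > P11/second 22 > P21/first 20 > P23/second 16 > P26/second 15 > P21/second 7 > P16/second 5.
Fill P26 first block (40 at 29) → 280 left.
Fill P23 first block (90 at 28) → 190 left.
P16 first at 26: fill all 50 → 140 left.
P11 first at 23: fill all 20 → 120 left.
P11 second at 22: fill all 70 → 50 left.
50 remain; put them into P21 first at 20.
Total = 29×40 + 28×90 + 26×50 + 23×20 + 22×70 + 20×50 = 7980.

7980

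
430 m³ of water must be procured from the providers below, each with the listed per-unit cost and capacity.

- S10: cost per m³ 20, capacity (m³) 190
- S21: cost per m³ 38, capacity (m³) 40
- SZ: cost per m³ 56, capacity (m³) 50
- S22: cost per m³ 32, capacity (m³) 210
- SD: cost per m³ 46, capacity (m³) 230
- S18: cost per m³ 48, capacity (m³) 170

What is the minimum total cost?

11660

Cheapest first:
S10 at 20: take all 190 m³ ; 240 still needed.
S22 (32): use full 210 ; 30 m³ to go.
S21 (38): take the remaining 30 ; done.
SD, S18, SZ: unused.
Cost = 190×20 + 210×32 + 30×38 = 11660.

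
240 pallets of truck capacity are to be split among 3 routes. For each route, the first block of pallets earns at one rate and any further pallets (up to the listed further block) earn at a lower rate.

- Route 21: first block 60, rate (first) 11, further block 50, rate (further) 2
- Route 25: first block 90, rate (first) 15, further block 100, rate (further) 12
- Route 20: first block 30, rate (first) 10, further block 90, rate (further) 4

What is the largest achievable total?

Order all 6 blocks by rate: Route 25/tier1 15 > Route 25/tier2 12 > Route 21/tier1 11 > Route 20/tier1 10 > Route 20/tier2 4 > Route 21/tier2 2.
Route 25/tier1 (15): +90 → 150 left.
Route 25 tier2 at 12: fill all 100 → 50 left.
50 remain; put them into Route 21 tier1 at 11.
Total = 15×90 + 12×100 + 11×50 = 3100.

3100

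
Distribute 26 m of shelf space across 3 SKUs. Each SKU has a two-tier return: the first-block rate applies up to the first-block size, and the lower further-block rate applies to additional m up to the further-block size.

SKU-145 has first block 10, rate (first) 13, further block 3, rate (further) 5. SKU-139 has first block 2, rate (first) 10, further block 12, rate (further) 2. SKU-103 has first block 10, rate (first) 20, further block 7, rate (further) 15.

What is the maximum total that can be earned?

422

Rank every tier by rate: SKU-103/tier1 20 > SKU-103/tier2 15 > SKU-145/tier1 13 > SKU-139/tier1 10 > SKU-145/tier2 5 > SKU-139/tier2 2.
SKU-103 tier1 at 20: fill all 10 — 16 left.
Fill SKU-103 tier2 block (7 at 15) — 9 left.
SKU-145/tier1: +9 of 10 at 13; pool empty.
Total = 20×10 + 15×7 + 13×9 = 422.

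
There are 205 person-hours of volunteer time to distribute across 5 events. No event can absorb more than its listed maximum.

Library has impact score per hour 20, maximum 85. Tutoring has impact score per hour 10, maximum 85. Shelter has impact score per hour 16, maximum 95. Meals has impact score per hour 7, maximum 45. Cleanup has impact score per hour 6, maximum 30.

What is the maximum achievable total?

Highest impact score per hour first: Library 20 > Shelter 16 > Tutoring 10 > Meals 7 > Cleanup 6.
Library: +85 to 85 (cap) ; 120 left.
Give Shelter 95 to hit its cap of 95 ; 25 left.
Tutoring has room for 85 but only 25 remain, so it gets 25.
Total = 20×85 + 10×25 + 16×95 = 3470.

3470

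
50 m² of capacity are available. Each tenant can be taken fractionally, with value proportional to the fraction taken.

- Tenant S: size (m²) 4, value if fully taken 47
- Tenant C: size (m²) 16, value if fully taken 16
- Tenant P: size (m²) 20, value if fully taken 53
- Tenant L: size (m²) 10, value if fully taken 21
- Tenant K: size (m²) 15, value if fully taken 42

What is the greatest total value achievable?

164

Sort by value density: Tenant S 47/4≈11.8, Tenant K 42/15≈2.8, Tenant P 53/20≈2.65, Tenant L 21/10≈2.1, Tenant C 16/16≈1.
All 4 m² of Tenant S fit (value 47) ; 46 remain.
Take all of Tenant K (15 m², value 42) ; 31 m² left.
Take all of Tenant P (20 m², value 53) ; 11 m² left.
Take all of Tenant L (10 m², value 21) ; 1 m² left.
Only 1 m² remain; take 1/16 of Tenant C for value 16×1/16 = 1.
Total value = 164.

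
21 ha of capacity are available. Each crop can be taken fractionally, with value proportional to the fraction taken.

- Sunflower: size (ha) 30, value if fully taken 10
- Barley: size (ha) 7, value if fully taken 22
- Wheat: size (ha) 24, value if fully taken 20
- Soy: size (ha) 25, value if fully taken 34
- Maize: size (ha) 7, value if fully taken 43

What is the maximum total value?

74.52

Best value per unit of size first: Maize 43/7≈6.14, Barley 22/7≈3.14, Soy 34/25≈1.36, Wheat 20/24≈0.833, Sunflower 10/30≈0.333.
Maize: take in full, 7 ha for value 43 ; 14 left.
Barley: take in full, 7 ha for value 22 ; 7 left.
7 ha left: a 7/25 share of Soy gives 34×7/25 = 9.52.
Total value = 74.52.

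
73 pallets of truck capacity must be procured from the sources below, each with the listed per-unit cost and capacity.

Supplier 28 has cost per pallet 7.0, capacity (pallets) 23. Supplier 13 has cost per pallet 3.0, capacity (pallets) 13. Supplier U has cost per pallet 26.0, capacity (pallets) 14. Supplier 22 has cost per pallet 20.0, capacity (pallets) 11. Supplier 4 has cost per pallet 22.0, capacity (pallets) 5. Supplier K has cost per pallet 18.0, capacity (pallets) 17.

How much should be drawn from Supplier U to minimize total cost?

4

Use sources in increasing cost order.
Supplier 13 at 3.0: take all 13 pallets — 60 still needed.
Supplier 28 (7.0): use full 23 — 37 pallets to go.
Take 17 from Supplier K at 18.0 — need 20 more.
Supplier 22 (20.0): use full 11 — 9 pallets to go.
Supplier 4 (22.0): use full 5 — 4 pallets to go.
Supplier U at 26.0: take 4 of its 14 — requirement met.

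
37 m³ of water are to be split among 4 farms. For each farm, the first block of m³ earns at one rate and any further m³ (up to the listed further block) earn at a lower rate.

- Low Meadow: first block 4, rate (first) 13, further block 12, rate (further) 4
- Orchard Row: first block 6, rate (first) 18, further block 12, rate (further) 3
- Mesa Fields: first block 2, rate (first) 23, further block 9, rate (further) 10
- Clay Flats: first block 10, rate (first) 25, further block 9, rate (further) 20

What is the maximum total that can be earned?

696

Treat each block as its own option and order by rate: Clay Flats/tier1 25 > Mesa Fields/tier1 23 > Clay Flats/tier2 20 > Orchard Row/tier1 18 > Low Meadow/tier1 13 > Mesa Fields/tier2 10 > Low Meadow/tier2 4 > Orchard Row/tier2 3.
Clay Flats tier1 at 25: fill all 10 ; 27 left.
Mesa Fields tier1 at 23: fill all 2 ; 25 left.
Fill Clay Flats tier2 block (9 at 20) ; 16 left.
Orchard Row tier1 at 18: fill all 6 ; 10 left.
Low Meadow tier1 at 13: fill all 4 ; 6 left.
Mesa Fields tier2 at 10: only 6 left, fill 6.
Total = 25×10 + 23×2 + 20×9 + 18×6 + 13×4 + 10×6 = 696.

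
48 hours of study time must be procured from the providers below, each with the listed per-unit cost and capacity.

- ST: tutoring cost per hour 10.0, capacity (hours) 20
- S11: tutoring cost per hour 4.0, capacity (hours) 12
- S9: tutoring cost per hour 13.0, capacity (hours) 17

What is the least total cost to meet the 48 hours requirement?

Fill from the cheapest provider first.
S11 at 4.0: take all 12 hours → 36 still needed.
Take 20 from ST at 10.0 → need 16 more.
S9 at 13.0: take 16 of its 17 → requirement met.
Cost = 12×4.0 + 20×10.0 + 16×13.0 = 456.

456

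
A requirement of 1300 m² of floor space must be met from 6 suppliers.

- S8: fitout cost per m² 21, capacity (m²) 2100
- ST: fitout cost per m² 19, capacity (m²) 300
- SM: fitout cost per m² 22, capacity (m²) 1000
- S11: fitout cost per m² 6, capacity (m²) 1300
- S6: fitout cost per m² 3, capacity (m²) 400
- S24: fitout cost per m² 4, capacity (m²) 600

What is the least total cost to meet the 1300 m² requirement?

5400

Cheapest first:
S6 (3): use full 400 — 900 m² to go.
S24 (4): use full 600 — 300 m² to go.
S11 (6): take the remaining 300 — done.
ST, S8, SM: unused.
Cost = 400×3 + 600×4 + 300×6 = 5400.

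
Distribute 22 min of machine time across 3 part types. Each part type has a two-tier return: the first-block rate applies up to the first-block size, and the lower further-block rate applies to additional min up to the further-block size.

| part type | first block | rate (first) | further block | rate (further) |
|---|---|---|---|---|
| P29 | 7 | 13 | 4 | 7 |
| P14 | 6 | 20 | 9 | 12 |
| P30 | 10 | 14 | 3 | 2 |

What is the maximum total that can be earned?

Treat each block as its own option and order by rate: P14/first 20 > P30/first 14 > P29/first 13 > P14/second 12 > P29/second 7 > P30/second 2.
P14/first (20): +6 → 16 left.
Fill P30 first block (10 at 14) → 6 left.
P29/first: +6 of 7 at 13; pool empty.
Total = 20×6 + 14×10 + 13×6 = 338.

338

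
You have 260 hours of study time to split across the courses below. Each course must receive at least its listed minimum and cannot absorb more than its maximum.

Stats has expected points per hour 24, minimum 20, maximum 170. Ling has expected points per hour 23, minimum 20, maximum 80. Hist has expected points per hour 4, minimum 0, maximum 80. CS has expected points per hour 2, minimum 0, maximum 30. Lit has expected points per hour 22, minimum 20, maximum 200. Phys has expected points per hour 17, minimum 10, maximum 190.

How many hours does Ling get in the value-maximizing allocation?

Meeting every minimum uses 20+20+0+0+20+10 = 70 hours, leaving 190.
Order the courses by expected points per hour: Stats 24 > Ling 23 > Lit 22 > Phys 17 > Hist 4 > CS 2.
Give Stats 150 more to hit its cap of 170 ; 40 left.
Only 40 left; Ling takes them to reach 60.

60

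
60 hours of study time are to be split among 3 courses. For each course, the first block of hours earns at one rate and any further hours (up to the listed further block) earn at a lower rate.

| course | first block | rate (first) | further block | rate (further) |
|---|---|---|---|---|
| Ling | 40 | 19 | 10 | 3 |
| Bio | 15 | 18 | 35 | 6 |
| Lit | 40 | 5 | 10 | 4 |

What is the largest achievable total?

1060

Treat each block as its own option and order by rate: Ling/T1 19 > Bio/T1 18 > Bio/T2 6 > Lit/T1 5 > Lit/T2 4 > Ling/T2 3.
Ling/T1 (19): +40 — 20 left.
Bio/T1 (18): +15 — 5 left.
Bio T2 at 6: only 5 left, fill 5.
Total = 19×40 + 18×15 + 6×5 = 1060.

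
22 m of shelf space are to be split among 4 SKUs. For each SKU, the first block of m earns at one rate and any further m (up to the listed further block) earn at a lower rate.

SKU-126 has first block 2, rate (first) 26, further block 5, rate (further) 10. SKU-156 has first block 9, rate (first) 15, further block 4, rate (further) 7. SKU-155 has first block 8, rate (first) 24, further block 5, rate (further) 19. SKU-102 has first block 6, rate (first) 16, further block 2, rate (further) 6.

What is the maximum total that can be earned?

Rank every tier by rate: SKU-126/first 26 > SKU-155/first 24 > SKU-155/second 19 > SKU-102/first 16 > SKU-156/first 15 > SKU-126/second 10 > SKU-156/second 7 > SKU-102/second 6.
SKU-126 first at 26: fill all 2 — 20 left.
SKU-155 first at 24: fill all 8 — 12 left.
Fill SKU-155 second block (5 at 19) — 7 left.
SKU-102 first at 16: fill all 6 — 1 left.
SKU-156/first: +1 of 9 at 15; pool empty.
Total = 26×2 + 24×8 + 19×5 + 16×6 + 15×1 = 450.

450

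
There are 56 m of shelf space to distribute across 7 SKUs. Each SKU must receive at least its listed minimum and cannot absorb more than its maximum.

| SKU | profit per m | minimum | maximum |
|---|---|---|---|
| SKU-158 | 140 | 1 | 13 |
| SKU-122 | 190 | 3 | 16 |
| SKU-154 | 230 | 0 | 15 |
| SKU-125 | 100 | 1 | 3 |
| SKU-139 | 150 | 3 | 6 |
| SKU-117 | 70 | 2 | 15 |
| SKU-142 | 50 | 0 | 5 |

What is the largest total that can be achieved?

9720

Meeting every minimum uses 1+3+0+1+3+2+0 = 10 m, leaving 46.
Rank by profit per m: SKU-154 230 > SKU-122 190 > SKU-139 150 > SKU-158 140 > SKU-125 100 > SKU-117 70 > SKU-142 50.
Give SKU-154 15 more to hit its cap of 15 ; 31 left.
SKU-122 takes 13 more to reach its cap of 16 ; 18 left.
SKU-139 takes 3 more to reach its cap of 6 ; 15 left.
SKU-158 takes 12 more to reach its cap of 13 ; 3 left.
SKU-125 takes 2 more to reach its cap of 3 ; 1 left.
Only 1 left; SKU-117 takes them to reach 3.
Total = 140×13 + 190×16 + 230×15 + 100×3 + 150×6 + 70×3 = 9720.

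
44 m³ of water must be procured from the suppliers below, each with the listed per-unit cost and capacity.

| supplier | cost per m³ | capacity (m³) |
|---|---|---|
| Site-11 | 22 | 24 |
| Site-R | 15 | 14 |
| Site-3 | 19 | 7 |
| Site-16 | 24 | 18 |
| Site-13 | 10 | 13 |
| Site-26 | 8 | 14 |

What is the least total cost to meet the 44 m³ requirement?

Fill from the cheapest supplier first.
Site-26 at 8: take all 14 m³ → 30 still needed.
Take 13 from Site-13 at 10 → need 17 more.
Take 14 from Site-R at 15 → need 3 more.
Take 3 from Site-3 at 19 to finish.
Site-11, Site-16: unused.
Cost = 14×8 + 13×10 + 14×15 + 3×19 = 509.

509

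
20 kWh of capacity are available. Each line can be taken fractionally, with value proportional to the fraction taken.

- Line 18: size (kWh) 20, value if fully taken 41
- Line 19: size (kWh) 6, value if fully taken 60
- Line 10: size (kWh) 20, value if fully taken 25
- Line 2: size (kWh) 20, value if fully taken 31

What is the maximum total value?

88.7

Rank by value-to-size ratio: Line 19 60/6≈10, Line 18 41/20≈2.05, Line 2 31/20≈1.55, Line 10 25/20≈1.25.
All 6 kWh of Line 19 fit (value 60) ; 14 remain.
14 kWh left: a 14/20 share of Line 18 gives 41×14/20 = 28.7.
Total value = 88.7.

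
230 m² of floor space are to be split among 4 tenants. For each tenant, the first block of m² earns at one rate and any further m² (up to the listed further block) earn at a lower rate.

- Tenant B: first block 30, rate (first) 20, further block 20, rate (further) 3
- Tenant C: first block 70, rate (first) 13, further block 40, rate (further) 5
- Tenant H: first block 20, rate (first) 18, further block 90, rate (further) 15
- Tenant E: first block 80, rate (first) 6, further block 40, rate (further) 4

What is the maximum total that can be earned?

Order all 8 blocks by rate: Tenant B/first 20 > Tenant H/first 18 > Tenant H/second 15 > Tenant C/first 13 > Tenant E/first 6 > Tenant C/second 5 > Tenant E/second 4 > Tenant B/second 3.
Tenant B first at 20: fill all 30 ; 200 left.
Fill Tenant H first block (20 at 18) ; 180 left.
Tenant H/second (15): +90 ; 90 left.
Fill Tenant C first block (70 at 13) ; 20 left.
Tenant E/first: +20 of 80 at 6; pool empty.
Total = 20×30 + 18×20 + 15×90 + 13×70 + 6×20 = 3340.

3340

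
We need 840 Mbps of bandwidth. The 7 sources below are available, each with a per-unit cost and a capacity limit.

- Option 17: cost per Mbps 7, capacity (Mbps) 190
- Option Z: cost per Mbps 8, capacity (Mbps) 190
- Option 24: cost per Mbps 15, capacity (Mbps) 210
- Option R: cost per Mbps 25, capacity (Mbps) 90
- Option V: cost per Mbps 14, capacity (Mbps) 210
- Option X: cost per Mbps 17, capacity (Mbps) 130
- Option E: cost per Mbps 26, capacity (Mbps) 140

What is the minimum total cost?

Fill from the cheapest source first.
Option 17 (7): use full 190 → 650 Mbps to go.
Take 190 from Option Z at 8 → need 460 more.
Option V at 14: take all 210 Mbps → 250 still needed.
Option 24 at 15: take all 210 Mbps → 40 still needed.
Option X (17): take the remaining 40 → done.
Option R, Option E: unused.
Cost = 190×7 + 190×8 + 210×14 + 210×15 + 40×17 = 9620.

9620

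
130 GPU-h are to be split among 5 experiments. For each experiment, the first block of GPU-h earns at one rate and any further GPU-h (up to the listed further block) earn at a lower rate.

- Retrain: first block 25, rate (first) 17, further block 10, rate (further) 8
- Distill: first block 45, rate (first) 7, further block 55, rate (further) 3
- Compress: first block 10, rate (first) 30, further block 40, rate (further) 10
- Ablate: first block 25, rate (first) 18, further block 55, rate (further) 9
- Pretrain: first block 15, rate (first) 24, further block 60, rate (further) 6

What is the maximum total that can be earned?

2070

Treat each block as its own option and order by rate: Compress/tier1 30 > Pretrain/tier1 24 > Ablate/tier1 18 > Retrain/tier1 17 > Compress/tier2 10 > Ablate/tier2 9 > Retrain/tier2 8 > Distill/tier1 7 > Pretrain/tier2 6 > Distill/tier2 3.
Fill Compress tier1 block (10 at 30) → 120 left.
Fill Pretrain tier1 block (15 at 24) → 105 left.
Ablate tier1 at 18: fill all 25 → 80 left.
Retrain tier1 at 17: fill all 25 → 55 left.
Compress tier2 at 10: fill all 40 → 15 left.
15 remain; put them into Ablate tier2 at 9.
Total = 30×10 + 24×15 + 18×25 + 17×25 + 10×40 + 9×15 = 2070.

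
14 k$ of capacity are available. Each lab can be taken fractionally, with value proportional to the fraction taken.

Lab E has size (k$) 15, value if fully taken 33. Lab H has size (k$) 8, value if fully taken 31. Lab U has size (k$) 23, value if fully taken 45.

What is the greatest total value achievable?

Rank by value-to-size ratio: Lab H 31/8≈3.88, Lab E 33/15≈2.2, Lab U 45/23≈1.96.
All 8 k$ of Lab H fit (value 31) → 6 remain.
Fill the last 6 k$ with part of Lab E: 6/15 of it earns 13.2.
Total value = 44.2.

44.2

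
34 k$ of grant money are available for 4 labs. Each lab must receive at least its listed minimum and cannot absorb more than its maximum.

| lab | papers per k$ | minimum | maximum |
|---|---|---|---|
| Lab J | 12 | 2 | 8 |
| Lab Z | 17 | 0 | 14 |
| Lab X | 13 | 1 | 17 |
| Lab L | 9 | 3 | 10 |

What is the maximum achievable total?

Meeting every minimum uses 2+0+1+3 = 6 k$, leaving 28.
Order the labs by papers per k$: Lab Z 17 > Lab X 13 > Lab J 12 > Lab L 9.
Give Lab Z 14 more to hit its cap of 14 — 14 left.
Only 14 left; Lab X takes them to reach 15.
Total = 12×2 + 17×14 + 13×15 + 9×3 = 484.

484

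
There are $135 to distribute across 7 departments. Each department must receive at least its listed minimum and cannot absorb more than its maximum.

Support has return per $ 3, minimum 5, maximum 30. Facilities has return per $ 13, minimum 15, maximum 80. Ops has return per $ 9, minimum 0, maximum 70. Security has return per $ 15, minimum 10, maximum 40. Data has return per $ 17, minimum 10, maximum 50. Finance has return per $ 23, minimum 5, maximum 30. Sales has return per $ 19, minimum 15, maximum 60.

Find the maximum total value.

2445

Meeting every minimum uses 5+15+0+10+10+5+15 = 60 $, leaving 75.
Order the departments by return per $: Finance 23 > Sales 19 > Data 17 > Security 15 > Facilities 13 > Ops 9 > Support 3.
Finance: +25 to 30 (cap) ; 50 left.
Sales: +45 to 60 (cap) ; 5 left.
Only 5 left; Data takes them to reach 15.
Total = 3×5 + 13×15 + 15×10 + 17×15 + 23×30 + 19×60 = 2445.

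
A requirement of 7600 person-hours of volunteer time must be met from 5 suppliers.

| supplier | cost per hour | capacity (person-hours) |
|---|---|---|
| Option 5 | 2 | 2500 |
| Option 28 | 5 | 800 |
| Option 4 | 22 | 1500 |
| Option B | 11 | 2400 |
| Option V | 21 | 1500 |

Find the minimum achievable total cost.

Fill from the cheapest supplier first.
Option 5 at 2: take all 2500 person-hours → 5100 still needed.
Take 800 from Option 28 at 5 → need 4300 more.
Take 2400 from Option B at 11 → need 1900 more.
Take 1500 from Option V at 21 → need 400 more.
Option 4 at 22: take 400 of its 1500 → requirement met.
Cost = 2500×2 + 800×5 + 2400×11 + 1500×21 + 400×22 = 75700.

75700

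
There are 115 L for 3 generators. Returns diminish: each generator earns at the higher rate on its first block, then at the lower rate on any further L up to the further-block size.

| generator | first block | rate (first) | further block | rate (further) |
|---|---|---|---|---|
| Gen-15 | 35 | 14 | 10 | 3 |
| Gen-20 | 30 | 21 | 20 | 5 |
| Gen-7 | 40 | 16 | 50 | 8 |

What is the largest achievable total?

1840

Treat each block as its own option and order by rate: Gen-20/tier1 21 > Gen-7/tier1 16 > Gen-15/tier1 14 > Gen-7/tier2 8 > Gen-20/tier2 5 > Gen-15/tier2 3.
Fill Gen-20 tier1 block (30 at 21) ; 85 left.
Fill Gen-7 tier1 block (40 at 16) ; 45 left.
Gen-15 tier1 at 14: fill all 35 ; 10 left.
Gen-7 tier2 at 8: only 10 left, fill 10.
Total = 21×30 + 16×40 + 14×35 + 8×10 = 1840.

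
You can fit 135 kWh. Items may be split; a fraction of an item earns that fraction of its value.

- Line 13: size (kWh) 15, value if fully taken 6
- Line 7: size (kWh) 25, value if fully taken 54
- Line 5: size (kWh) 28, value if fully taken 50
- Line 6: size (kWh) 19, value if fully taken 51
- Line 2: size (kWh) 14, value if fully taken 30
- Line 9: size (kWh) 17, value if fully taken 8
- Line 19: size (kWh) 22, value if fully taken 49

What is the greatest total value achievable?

Rank by value-to-size ratio: Line 6 51/19≈2.68, Line 19 49/22≈2.23, Line 7 54/25≈2.16, Line 2 30/14≈2.14, Line 5 50/28≈1.79, Line 9 8/17≈0.471, Line 13 6/15≈0.4.
Line 6: take in full, 19 kWh for value 51 ; 116 left.
Line 19: take in full, 22 kWh for value 49 ; 94 left.
Take all of Line 7 (25 kWh, value 54) ; 69 kWh left.
Take all of Line 2 (14 kWh, value 30) ; 55 kWh left.
Line 5: take in full, 28 kWh for value 50 ; 27 left.
Take all of Line 9 (17 kWh, value 8) ; 10 kWh left.
Only 10 kWh remain; take 10/15 of Line 13 for value 6×10/15 = 4.
Total value = 246.

246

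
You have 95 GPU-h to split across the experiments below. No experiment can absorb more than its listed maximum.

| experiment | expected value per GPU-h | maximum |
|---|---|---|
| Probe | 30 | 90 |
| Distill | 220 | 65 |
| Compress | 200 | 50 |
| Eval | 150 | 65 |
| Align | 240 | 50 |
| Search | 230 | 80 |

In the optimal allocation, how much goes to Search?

Rank by expected value per GPU-h: Align 240 > Search 230 > Distill 220 > Compress 200 > Eval 150 > Probe 30.
Give Align 50 to hit its cap of 50 ; 45 left.
Search has room for 80 but only 45 remain, so it gets 45.

45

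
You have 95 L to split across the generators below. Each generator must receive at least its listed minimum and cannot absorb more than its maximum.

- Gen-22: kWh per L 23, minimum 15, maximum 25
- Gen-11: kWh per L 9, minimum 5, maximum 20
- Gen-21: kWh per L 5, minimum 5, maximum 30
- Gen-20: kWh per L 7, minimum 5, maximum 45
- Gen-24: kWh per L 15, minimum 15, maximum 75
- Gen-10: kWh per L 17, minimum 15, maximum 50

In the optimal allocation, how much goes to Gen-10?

Meeting every minimum uses 15+5+5+5+15+15 = 60 L, leaving 35.
Order the generators by kWh per L: Gen-22 23 > Gen-10 17 > Gen-24 15 > Gen-11 9 > Gen-20 7 > Gen-21 5.
Gen-22 takes 10 more to reach its cap of 25 — 25 left.
Gen-10 has room for 35 more but only 25 remain, so it gets 40.

40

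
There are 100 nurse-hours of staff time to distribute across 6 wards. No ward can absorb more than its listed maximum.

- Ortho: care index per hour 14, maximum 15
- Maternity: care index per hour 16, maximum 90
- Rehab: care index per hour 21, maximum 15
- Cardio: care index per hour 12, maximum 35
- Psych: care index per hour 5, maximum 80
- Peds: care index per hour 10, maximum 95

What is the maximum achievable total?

Rank by care index per hour: Rehab 21 > Maternity 16 > Ortho 14 > Cardio 12 > Peds 10 > Psych 5.
Rehab: +15 to 15 (cap) ; 85 left.
Only 85 left; Maternity takes them to reach 85.
Total = 16×85 + 21×15 = 1675.

1675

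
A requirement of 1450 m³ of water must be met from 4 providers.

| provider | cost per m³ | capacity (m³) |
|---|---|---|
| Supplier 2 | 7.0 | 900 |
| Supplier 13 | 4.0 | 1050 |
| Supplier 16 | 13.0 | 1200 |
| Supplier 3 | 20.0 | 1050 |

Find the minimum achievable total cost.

7000

Fill from the cheapest provider first.
Supplier 13 at 4.0: take all 1050 m³ ; 400 still needed.
Supplier 2 at 7.0: take 400 of its 900 ; requirement met.
Supplier 16, Supplier 3: unused.
Cost = 1050×4.0 + 400×7.0 = 7000.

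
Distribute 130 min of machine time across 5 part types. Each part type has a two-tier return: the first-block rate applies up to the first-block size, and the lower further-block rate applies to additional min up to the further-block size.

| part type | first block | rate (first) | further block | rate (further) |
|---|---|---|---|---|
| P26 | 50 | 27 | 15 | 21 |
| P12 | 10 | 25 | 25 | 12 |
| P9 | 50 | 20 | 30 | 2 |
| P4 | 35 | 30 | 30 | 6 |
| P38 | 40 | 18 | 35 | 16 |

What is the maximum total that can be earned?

3365

Rank every tier by rate: P4/tier1 30 > P26/tier1 27 > P12/tier1 25 > P26/tier2 21 > P9/tier1 20 > P38/tier1 18 > P38/tier2 16 > P12/tier2 12 > P4/tier2 6 > P9/tier2 2.
P4/tier1 (30): +35 → 95 left.
Fill P26 tier1 block (50 at 27) → 45 left.
P12/tier1 (25): +10 → 35 left.
P26 tier2 at 21: fill all 15 → 20 left.
P9/tier1: +20 of 50 at 20; pool empty.
Total = 30×35 + 27×50 + 25×10 + 21×15 + 20×20 = 3365.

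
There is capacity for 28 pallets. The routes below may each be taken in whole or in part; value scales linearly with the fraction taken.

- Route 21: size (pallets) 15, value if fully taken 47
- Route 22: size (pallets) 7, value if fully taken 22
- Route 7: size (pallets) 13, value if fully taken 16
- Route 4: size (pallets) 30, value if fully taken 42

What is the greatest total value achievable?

Best value per unit of size first: Route 22 22/7≈3.14, Route 21 47/15≈3.13, Route 4 42/30≈1.4, Route 7 16/13≈1.23.
All 7 pallets of Route 22 fit (value 22) ; 21 remain.
Take all of Route 21 (15 pallets, value 47) ; 6 pallets left.
Fill the last 6 pallets with part of Route 4: 6/30 of it earns 8.4.
Total value = 77.4.

77.4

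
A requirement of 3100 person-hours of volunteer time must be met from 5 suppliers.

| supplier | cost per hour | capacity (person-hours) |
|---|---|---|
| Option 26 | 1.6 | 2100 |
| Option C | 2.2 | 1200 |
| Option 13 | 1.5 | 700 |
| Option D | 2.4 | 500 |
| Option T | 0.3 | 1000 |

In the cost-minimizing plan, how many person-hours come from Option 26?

1400

Use suppliers in increasing cost order.
Option T at 0.3: take all 1000 person-hours ; 2100 still needed.
Take 700 from Option 13 at 1.5 ; need 1400 more.
Take 1400 from Option 26 at 1.6 to finish.
Option C, Option D: unused.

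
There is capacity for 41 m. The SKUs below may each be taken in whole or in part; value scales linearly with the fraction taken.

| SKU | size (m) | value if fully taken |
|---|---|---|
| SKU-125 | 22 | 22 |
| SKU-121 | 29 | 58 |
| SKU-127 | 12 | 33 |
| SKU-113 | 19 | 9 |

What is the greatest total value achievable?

91

Rank by value-to-size ratio: SKU-127 33/12≈2.75, SKU-121 58/29≈2, SKU-125 22/22≈1, SKU-113 9/19≈0.474.
All 12 m of SKU-127 fit (value 33) ; 29 remain.
Take all of SKU-121 (29 m, value 58) ; 0 m left.
Total value = 91.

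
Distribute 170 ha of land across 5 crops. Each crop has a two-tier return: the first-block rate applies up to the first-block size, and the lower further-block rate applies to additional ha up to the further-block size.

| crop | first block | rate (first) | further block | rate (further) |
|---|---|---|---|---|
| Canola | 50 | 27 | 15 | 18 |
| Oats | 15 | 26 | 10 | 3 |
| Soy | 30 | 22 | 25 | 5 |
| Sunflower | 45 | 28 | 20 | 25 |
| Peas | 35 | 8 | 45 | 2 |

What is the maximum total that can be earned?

Treat each block as its own option and order by rate: Sunflower/tier1 28 > Canola/tier1 27 > Oats/tier1 26 > Sunflower/tier2 25 > Soy/tier1 22 > Canola/tier2 18 > Peas/tier1 8 > Soy/tier2 5 > Oats/tier2 3 > Peas/tier2 2.
Sunflower/tier1 (28): +45 ; 125 left.
Canola/tier1 (27): +50 ; 75 left.
Oats tier1 at 26: fill all 15 ; 60 left.
Fill Sunflower tier2 block (20 at 25) ; 40 left.
Fill Soy tier1 block (30 at 22) ; 10 left.
Canola tier2 at 18: only 10 left, fill 10.
Total = 28×45 + 27×50 + 26×15 + 25×20 + 22×30 + 18×10 = 4340.

4340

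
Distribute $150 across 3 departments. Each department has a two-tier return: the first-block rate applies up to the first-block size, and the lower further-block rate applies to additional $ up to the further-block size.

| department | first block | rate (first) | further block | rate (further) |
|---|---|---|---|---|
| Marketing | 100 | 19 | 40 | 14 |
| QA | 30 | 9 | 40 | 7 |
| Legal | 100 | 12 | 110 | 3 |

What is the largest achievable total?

2580

Treat each block as its own option and order by rate: Marketing/T1 19 > Marketing/T2 14 > Legal/T1 12 > QA/T1 9 > QA/T2 7 > Legal/T2 3.
Marketing T1 at 19: fill all 100 ; 50 left.
Marketing/T2 (14): +40 ; 10 left.
Legal T1 at 12: only 10 left, fill 10.
Total = 19×100 + 14×40 + 12×10 = 2580.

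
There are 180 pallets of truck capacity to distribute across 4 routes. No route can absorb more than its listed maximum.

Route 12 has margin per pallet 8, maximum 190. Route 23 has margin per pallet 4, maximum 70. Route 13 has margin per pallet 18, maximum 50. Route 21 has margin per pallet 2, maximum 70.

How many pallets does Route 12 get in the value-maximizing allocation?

Rank by margin per pallet: Route 13 18 > Route 12 8 > Route 23 4 > Route 21 2.
Route 13: +50 to 50 (cap) ; 130 left.
Route 12: +130 (room for 190) → 130. Pool exhausted.

130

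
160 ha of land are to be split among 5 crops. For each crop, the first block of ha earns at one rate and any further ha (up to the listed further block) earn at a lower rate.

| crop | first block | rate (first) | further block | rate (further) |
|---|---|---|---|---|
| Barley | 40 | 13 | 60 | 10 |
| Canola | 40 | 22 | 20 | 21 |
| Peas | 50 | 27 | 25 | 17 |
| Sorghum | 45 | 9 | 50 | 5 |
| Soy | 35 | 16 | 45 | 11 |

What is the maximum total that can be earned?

3475

Treat each block as its own option and order by rate: Peas/tier1 27 > Canola/tier1 22 > Canola/tier2 21 > Peas/tier2 17 > Soy/tier1 16 > Barley/tier1 13 > Soy/tier2 11 > Barley/tier2 10 > Sorghum/tier1 9 > Sorghum/tier2 5.
Peas tier1 at 27: fill all 50 ; 110 left.
Canola tier1 at 22: fill all 40 ; 70 left.
Canola tier2 at 21: fill all 20 ; 50 left.
Peas/tier2 (17): +25 ; 25 left.
Soy tier1 at 16: only 25 left, fill 25.
Total = 27×50 + 22×40 + 21×20 + 17×25 + 16×25 = 3475.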